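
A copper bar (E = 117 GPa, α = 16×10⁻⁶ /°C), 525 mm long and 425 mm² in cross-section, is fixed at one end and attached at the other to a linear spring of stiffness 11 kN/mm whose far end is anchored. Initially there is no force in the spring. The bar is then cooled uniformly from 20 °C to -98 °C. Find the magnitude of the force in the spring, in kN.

P ≈ 9.77 kN

If the spring were absent the bar would shorten by αΔT L = 16×10⁻⁶ × 118 × 525 = 0.9912 mm.
With a force P in the spring, the elastic change of the bar is PL/(AE) and that of the spring is P/k; compatibility requires their sum to equal δ_free.
P [ L/(AE) + 1/k ] = δ_free → P [ 525/(425×117×10³) + 1/(11×10³) ] = 0.9912.
P = 0.9912 / 0.0001015 = 9769 N.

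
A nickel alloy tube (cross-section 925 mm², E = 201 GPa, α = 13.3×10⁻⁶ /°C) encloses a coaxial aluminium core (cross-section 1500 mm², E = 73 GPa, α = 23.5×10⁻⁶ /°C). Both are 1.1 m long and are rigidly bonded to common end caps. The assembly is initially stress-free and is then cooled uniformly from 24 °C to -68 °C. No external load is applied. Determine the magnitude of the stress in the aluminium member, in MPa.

Equilibrium of a rigid end plate with no external load gives equal and opposite internal forces ±P in the two members. Since α_{aluminium} > α_{nickel alloy}, cooling drives the aluminium into tension and the nickel alloy into compression.
Setting the final lengths equal and cancelling L: (α₁ − α₂)ΔT = P/(A₁E₁) + P/(A₂E₂).
|α₁ − α₂|·ΔT = 10.2×10⁻⁶ × 92 = 0.0009384.
1/(A₁E₁) + 1/(A₂E₂) = 1/(925×201×10³) + 1/(1500×73×10³) = 1.451×10⁻⁸ N⁻¹.
P = 0.0009384 / 1.451×10⁻⁸ = 64670 N = 64.67 kN.
σ_{aluminium} = P/A₂ = 64670/1500 = 43.11 MPa, tensile.

σ ≈ 43.1 MPa (tensile)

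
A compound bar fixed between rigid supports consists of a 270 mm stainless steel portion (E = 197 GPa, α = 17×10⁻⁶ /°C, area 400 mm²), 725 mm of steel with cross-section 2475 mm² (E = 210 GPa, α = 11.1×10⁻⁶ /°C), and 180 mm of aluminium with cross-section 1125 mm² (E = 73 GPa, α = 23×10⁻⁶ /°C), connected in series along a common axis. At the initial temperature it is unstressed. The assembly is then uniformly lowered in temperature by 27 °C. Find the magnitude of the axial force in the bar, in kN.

If the supports were absent, the total length change would be Σ αᵢΔT Lᵢ = 17×10⁻⁶×27×270 + 11.1×10⁻⁶×27×725 + 23×10⁻⁶×27×180 = 0.453 mm.
The rigid supports impose zero overall length change; the single axial force P common to all segments must satisfy P Σ Lᵢ/(AᵢEᵢ) = δ_free.
Σ Lᵢ/(AᵢEᵢ) = 270/(400×197×10³) + 725/(2475×210×10³) + 180/(1125×73×10³) = 7.013×10⁻⁶ mm/N.
P = 0.453 / 7.013×10⁻⁶ = 64590 N = 64.59 kN, tensile.

P ≈ 64.6 kN (tensile)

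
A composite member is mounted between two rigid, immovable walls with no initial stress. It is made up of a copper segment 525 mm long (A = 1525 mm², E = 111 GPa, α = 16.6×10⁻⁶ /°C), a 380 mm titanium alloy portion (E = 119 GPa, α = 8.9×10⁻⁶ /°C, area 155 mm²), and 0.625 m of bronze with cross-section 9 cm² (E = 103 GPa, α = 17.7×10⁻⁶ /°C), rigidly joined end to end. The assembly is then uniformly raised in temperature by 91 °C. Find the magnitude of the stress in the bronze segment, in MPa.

With the walls removed the bar would change length by δ_free = Σ αᵢΔT Lᵢ = 16.6×10⁻⁶×91×525 + 8.9×10⁻⁶×91×380 + 17.7×10⁻⁶×91×625 = 2.108 mm.
Since the ends are fixed, an axial force P builds up, equal in every segment, with P · Σ Lᵢ/(AᵢEᵢ) = δ_free.
The series flexibility is Σ Lᵢ/(AᵢEᵢ) = 525/(1525×111×10³) + 380/(155×119×10³) + 625/(900×103×10³) = 3.045×10⁻⁵ mm/N.
So P = 2.108 / 3.045×10⁻⁵ = 69.22 kN, compressive.
σ_{bronze} = P / A = 69220 / 900 = 76.91 MPa.

σ ≈ 76.9 MPa (compressive)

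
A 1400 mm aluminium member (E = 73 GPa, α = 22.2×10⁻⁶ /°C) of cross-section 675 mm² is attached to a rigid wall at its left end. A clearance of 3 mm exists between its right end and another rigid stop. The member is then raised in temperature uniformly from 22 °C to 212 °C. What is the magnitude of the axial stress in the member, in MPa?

σ ≈ 151 MPa (compressive)

If the wall were absent the member would grow by αΔT L = 22.2×10⁻⁶ × 190 × 1400 = 5.905 mm.
After closing the 3 mm clearance, 5.905 − 3 = 2.905 mm of expansion remains to be suppressed by the wall.
So σ = E(δ_free − g)/L = 73×10³ × 2.905/1400 = 151.5 MPa.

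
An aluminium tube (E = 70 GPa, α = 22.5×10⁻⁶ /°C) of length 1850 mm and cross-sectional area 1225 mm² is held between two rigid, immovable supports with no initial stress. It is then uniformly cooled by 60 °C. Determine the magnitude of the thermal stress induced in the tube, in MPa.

The supports are rigid, so the total axial strain is zero. The restrained thermal strain is ε = αΔT = 22.5×10⁻⁶ × 60 = 1350×10⁻⁶.
σ = EαΔT = 70×10³ × 22.5×10⁻⁶ × 60 = 94.5 MPa (tensile; the tube is trying to contract).

σ ≈ 94.5 MPa (tensile)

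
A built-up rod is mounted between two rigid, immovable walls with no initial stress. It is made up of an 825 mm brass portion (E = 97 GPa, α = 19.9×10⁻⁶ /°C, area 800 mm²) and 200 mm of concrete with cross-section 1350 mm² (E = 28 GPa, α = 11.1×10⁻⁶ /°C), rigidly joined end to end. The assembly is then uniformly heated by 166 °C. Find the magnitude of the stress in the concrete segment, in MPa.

σ ≈ 144 MPa (compressive)

Free thermal expansion of the whole bar: Σ αᵢΔT Lᵢ = 19.9×10⁻⁶×166×825 + 11.1×10⁻⁶×166×200 = 3.094 mm.
Since the ends are fixed, an axial force P builds up, equal in every segment, with P · Σ Lᵢ/(AᵢEᵢ) = δ_free.
Σ Lᵢ/(AᵢEᵢ) = 825/(800×97×10³) + 200/(1350×28×10³) = 1.592×10⁻⁵ mm/N.
Hence P = δ_free / Σ(L/AE) = 3.094/1.592×10⁻⁵ = 194.3 kN (compressive).
σ_{concrete} = P / A = 194300 / 1350 = 143.9 MPa.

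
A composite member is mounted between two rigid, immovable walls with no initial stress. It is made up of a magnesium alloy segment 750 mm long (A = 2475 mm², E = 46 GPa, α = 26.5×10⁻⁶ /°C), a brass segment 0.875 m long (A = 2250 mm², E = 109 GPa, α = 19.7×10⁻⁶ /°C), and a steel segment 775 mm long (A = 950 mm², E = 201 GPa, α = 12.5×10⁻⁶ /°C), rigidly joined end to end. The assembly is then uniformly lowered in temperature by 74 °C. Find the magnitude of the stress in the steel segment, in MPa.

σ ≈ 256 MPa (tensile)

If the supports were absent, the total length change would be Σ αᵢΔT Lᵢ = 26.5×10⁻⁶×74×750 + 19.7×10⁻⁶×74×875 + 12.5×10⁻⁶×74×775 = 3.463 mm.
The walls prevent any net length change, so an axial force P (same in every segment) develops. Compatibility: P · Σ Lᵢ/(AᵢEᵢ) = δ_free.
Σ Lᵢ/(AᵢEᵢ) = 750/(2475×46×10³) + 875/(2250×109×10³) + 775/(950×201×10³) = 1.421×10⁻⁵ mm/N.
Hence P = δ_free / Σ(L/AE) = 3.463/1.421×10⁻⁵ = 243.6 kN (tensile).
σ_{steel} = P / A = 243600 / 950 = 256.5 MPa.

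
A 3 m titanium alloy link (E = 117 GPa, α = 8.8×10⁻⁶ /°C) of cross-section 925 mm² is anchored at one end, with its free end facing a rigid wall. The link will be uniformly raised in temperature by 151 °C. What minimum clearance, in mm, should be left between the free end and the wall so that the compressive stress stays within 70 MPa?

g ≈ 2.19 mm

With no wall the link would lengthen by αΔT L = 8.8×10⁻⁶ × 151 × 3000 = 3.986 mm.
At the allowable stress the elastic shortening the wall may impose is σL/E = 70 × 3000 / (117×10³) = 1.795 mm.
The gap must absorb the remainder: g_min = 3.986 − 1.795 = 2.192 mm.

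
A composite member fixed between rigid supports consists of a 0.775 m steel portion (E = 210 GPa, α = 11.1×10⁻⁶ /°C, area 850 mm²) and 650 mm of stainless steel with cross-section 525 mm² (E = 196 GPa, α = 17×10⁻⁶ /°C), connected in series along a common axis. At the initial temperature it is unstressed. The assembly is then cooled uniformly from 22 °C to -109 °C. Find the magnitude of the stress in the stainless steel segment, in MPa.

If the supports were absent, the total length change would be Σ αᵢΔT Lᵢ = 11.1×10⁻⁶×131×775 + 17×10⁻⁶×131×650 = 2.574 mm.
The walls prevent any net length change, so an axial force P (same in every segment) develops. Compatibility: P · Σ Lᵢ/(AᵢEᵢ) = δ_free.
Σ Lᵢ/(AᵢEᵢ) = 775/(850×210×10³) + 650/(525×196×10³) = 1.066×10⁻⁵ mm/N.
Hence P = δ_free / Σ(L/AE) = 2.574/1.066×10⁻⁵ = 241.5 kN (tensile).
σ_{stainless steel} = P / A = 241500 / 525 = 460.1 MPa.

σ ≈ 460 MPa (tensile)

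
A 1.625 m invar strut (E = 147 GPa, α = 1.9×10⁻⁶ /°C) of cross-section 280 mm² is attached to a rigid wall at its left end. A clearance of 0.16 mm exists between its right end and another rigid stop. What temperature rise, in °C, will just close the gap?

ΔT ≈ 51.8 °C

The gap closes when αΔT L = 0.16 mm, since the strut is still unstressed at that instant.
So ΔT = g/(αL) = 0.16/(1.9×10⁻⁶ × 1625) = 51.82 °C.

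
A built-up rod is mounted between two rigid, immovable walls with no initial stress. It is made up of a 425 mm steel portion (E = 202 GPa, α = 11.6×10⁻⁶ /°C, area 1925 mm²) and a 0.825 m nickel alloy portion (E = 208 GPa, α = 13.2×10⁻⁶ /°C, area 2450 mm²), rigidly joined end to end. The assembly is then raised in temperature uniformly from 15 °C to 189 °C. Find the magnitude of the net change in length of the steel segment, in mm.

Free thermal expansion of the whole bar: Σ αᵢΔT Lᵢ = 11.6×10⁻⁶×174×425 + 13.2×10⁻⁶×174×825 = 2.753 mm.
The rigid supports impose zero overall length change; the single axial force P common to all segments must satisfy P Σ Lᵢ/(AᵢEᵢ) = δ_free.
Σ Lᵢ/(AᵢEᵢ) = 425/(1925×202×10³) + 825/(2450×208×10³) = 2.712×10⁻⁶ mm/N.
Hence P = δ_free / Σ(L/AE) = 2.753/2.712×10⁻⁶ = 1015 kN (compressive).
For the steel segment, free thermal change = 11.6×10⁻⁶×174×425 = 0.8578 mm and elastic change from P = 1.015×10⁶×425/(1925×202×10³) = 1.109 mm; these oppose, so the net change is 0.252 mm (segment shortens).

|ΔL| ≈ 0.252 mm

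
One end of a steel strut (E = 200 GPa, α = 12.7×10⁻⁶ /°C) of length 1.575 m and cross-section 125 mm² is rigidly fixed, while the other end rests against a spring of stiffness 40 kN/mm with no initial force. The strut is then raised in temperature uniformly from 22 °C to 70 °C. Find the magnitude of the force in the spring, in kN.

P ≈ 10.9 kN

If the spring were absent the strut would lengthen by αΔT L = 12.7×10⁻⁶ × 48 × 1575 = 0.9601 mm.
Let P be the compressive force at the spring. The strut shortens elastically by PL/(AE) and the spring compresses by P/k; together these equal δ_free.
So P = δ_free / [L/(AE) + 1/k] = 0.9601 / [ 1575/(125×200×10³) + 1/(40×10³) ].
P = 0.9601 / 8.8×10⁻⁵ = 10910 N.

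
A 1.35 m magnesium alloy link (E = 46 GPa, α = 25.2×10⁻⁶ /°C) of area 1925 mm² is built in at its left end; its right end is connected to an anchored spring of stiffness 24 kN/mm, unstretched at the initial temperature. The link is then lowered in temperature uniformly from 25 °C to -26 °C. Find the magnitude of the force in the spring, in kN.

If the spring were absent the link would shorten by αΔT L = 25.2×10⁻⁶ × 51 × 1350 = 1.735 mm.
With a force P in the spring, the elastic change of the link is PL/(AE) and that of the spring is P/k; compatibility requires their sum to equal δ_free.
P [ L/(AE) + 1/k ] = δ_free → P [ 1350/(1925×46×10³) + 1/(24×10³) ] = 1.735.
P = 1.735 / 5.691×10⁻⁵ = 30490 N.

P ≈ 30.5 kN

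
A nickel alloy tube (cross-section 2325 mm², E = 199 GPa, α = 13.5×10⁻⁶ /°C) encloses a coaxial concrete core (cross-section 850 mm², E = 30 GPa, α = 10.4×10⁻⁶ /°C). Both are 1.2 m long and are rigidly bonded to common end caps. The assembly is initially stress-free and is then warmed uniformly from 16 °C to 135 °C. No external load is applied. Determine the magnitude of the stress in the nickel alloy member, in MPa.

The nickel alloy has the larger α, so on heating it would change length more than the concrete if both were free. The rigid plates force a common final length, so the nickel alloy is put into compression and the concrete into tension, with equal and opposite forces P (no external load).
Setting the final lengths equal and cancelling L: (α₁ − α₂)ΔT = P/(A₁E₁) + P/(A₂E₂).
|α₁ − α₂|·ΔT = 3.1×10⁻⁶ × 119 = 0.0003689.
1/(A₁E₁) + 1/(A₂E₂) = 1/(2325×199×10³) + 1/(850×30×10³) = 4.138×10⁻⁸ N⁻¹.
So P = 0.0003689 / 4.138×10⁻⁸ = 8.916 kN.
σ_{nickel alloy} = P/A₁ = 8916/2325 = 3.835 MPa, compressive.

σ ≈ 3.83 MPa (compressive)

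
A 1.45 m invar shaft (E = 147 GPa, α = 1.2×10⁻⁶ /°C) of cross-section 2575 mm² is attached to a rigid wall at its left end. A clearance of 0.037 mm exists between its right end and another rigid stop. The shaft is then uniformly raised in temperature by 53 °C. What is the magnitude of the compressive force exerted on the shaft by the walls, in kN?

P ≈ 14.4 kN

Unrestrained expansion: δ_free = αΔT L = 1.2×10⁻⁶ × 53 × 1450 = 0.09222 mm.
After closing the 0.037 mm clearance, 0.09222 − 0.037 = 0.05522 mm of expansion remains to be suppressed by the wall.
Compatibility: PL/(AE) = 0.05522 mm, so σ = P/A = E × (0.05522/1450) = 5.598 MPa.
P = σA = 5.598 × 2575 = 14.42 kN.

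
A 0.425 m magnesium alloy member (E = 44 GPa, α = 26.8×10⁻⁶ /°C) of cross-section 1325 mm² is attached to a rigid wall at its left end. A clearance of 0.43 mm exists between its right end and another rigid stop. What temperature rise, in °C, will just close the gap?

The gap closes when αΔT L = 0.43 mm, since the member is still unstressed at that instant.
So ΔT = g/(αL) = 0.43/(26.8×10⁻⁶ × 425) = 37.75 °C.

ΔT ≈ 37.8 °C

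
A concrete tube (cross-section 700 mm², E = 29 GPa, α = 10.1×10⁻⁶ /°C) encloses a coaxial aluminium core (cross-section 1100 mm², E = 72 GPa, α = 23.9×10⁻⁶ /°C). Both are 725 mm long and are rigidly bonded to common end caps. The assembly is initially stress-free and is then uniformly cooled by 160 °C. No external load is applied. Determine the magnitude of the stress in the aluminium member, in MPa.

σ ≈ 32.4 MPa (tensile)

Both members must finish at the same length. With the larger α, the aluminium tends to over-contract; the plates restrain it, putting the aluminium in tension and the concrete in compression. With no external load the two internal forces are equal and opposite, magnitude P.
Setting the final lengths equal and cancelling L: (α₁ − α₂)ΔT = P/(A₁E₁) + P/(A₂E₂).
|α₁ − α₂|·ΔT = 13.8×10⁻⁶ × 160 = 0.002208.
1/(A₁E₁) + 1/(A₂E₂) = 1/(700×29×10³) + 1/(1100×72×10³) = 6.189×10⁻⁸ N⁻¹.
So P = 0.002208 / 6.189×10⁻⁸ = 35.68 kN.
σ_{aluminium} = P/A₂ = 35680/1100 = 32.43 MPa, tensile.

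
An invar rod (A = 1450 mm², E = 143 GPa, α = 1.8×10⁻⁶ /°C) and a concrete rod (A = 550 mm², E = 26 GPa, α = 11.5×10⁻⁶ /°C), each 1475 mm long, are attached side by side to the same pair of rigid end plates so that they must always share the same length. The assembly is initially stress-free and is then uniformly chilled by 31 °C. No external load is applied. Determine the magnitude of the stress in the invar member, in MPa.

Equilibrium of a rigid end plate with no external load gives equal and opposite internal forces ±P in the two members. Since α_{concrete} > α_{invar}, cooling drives the concrete into tension and the invar into compression.
Compatibility of the two members (thermal + elastic change equal): (α₁ − α₂)ΔT = P·[1/(A₁E₁) + 1/(A₂E₂)].
|α₁ − α₂|·ΔT = 9.7×10⁻⁶ × 31 = 0.0003007.
1/(A₁E₁) + 1/(A₂E₂) = 1/(1450×143×10³) + 1/(550×26×10³) = 7.475×10⁻⁸ N⁻¹.
So P = 0.0003007 / 7.475×10⁻⁸ = 4.023 kN.
σ_{invar} = P/A₁ = 4023/1450 = 2.774 MPa, compressive.

σ ≈ 2.77 MPa (compressive)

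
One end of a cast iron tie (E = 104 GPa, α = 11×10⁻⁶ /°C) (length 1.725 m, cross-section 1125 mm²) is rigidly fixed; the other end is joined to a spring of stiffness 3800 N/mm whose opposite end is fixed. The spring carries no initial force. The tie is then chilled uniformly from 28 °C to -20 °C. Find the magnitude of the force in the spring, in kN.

P ≈ 3.28 kN

The unrestrained thermal change is αΔT L = 11×10⁻⁶ × 48 × 1725 = 0.9108 mm.
With a force P in the spring, the elastic change of the tie is PL/(AE) and that of the spring is P/k; compatibility requires their sum to equal δ_free.
P [ L/(AE) + 1/k ] = δ_free → P [ 1725/(1125×104×10³) + 1/(3800) ] = 0.9108.
P = 0.9108 / 0.0002779 = 3277 N.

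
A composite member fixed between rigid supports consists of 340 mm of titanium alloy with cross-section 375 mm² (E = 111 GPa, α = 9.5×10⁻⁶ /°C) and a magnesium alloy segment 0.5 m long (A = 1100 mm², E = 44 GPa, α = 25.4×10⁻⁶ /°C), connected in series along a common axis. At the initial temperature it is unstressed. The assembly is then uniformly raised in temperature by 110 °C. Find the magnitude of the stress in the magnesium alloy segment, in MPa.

σ ≈ 86.1 MPa (compressive)

Free thermal expansion of the whole bar: Σ αᵢΔT Lᵢ = 9.5×10⁻⁶×110×340 + 25.4×10⁻⁶×110×500 = 1.752 mm.
The rigid supports impose zero overall length change; the single axial force P common to all segments must satisfy P Σ Lᵢ/(AᵢEᵢ) = δ_free.
The series flexibility is Σ Lᵢ/(AᵢEᵢ) = 340/(375×111×10³) + 500/(1100×44×10³) = 1.85×10⁻⁵ mm/N.
Hence P = δ_free / Σ(L/AE) = 1.752/1.85×10⁻⁵ = 94.73 kN (compressive).
σ_{magnesium alloy} = P / A = 94730 / 1100 = 86.11 MPa.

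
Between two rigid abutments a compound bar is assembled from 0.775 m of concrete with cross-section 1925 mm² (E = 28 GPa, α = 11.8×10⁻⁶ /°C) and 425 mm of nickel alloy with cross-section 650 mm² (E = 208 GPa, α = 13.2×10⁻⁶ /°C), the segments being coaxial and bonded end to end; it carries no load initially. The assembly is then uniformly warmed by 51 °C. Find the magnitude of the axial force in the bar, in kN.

P ≈ 42.9 kN (compressive)

With the walls removed the bar would change length by δ_free = Σ αᵢΔT Lᵢ = 11.8×10⁻⁶×51×775 + 13.2×10⁻⁶×51×425 = 0.7525 mm.
The walls prevent any net length change, so an axial force P (same in every segment) develops. Compatibility: P · Σ Lᵢ/(AᵢEᵢ) = δ_free.
Σ Lᵢ/(AᵢEᵢ) = 775/(1925×28×10³) + 425/(650×208×10³) = 1.752×10⁻⁵ mm/N.
Hence P = δ_free / Σ(L/AE) = 0.7525/1.752×10⁻⁵ = 42.95 kN (compressive).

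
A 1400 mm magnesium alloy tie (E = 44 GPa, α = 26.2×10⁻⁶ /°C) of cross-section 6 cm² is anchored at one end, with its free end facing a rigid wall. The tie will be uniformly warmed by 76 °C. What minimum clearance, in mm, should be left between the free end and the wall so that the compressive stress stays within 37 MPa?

g ≈ 1.61 mm

Free expansion if unrestrained: δ_free = αΔT L = 26.2×10⁻⁶ × 76 × 1400 = 2.788 mm.
At the allowable stress the elastic shortening the wall may impose is σL/E = 37 × 1400 / (44×10³) = 1.177 mm.
The gap must absorb the remainder: g_min = 2.788 − 1.177 = 1.61 mm.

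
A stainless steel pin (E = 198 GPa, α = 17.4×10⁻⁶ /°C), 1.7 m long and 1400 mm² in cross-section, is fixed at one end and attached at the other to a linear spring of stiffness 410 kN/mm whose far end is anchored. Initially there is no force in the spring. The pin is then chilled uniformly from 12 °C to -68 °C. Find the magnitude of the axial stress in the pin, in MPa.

The unrestrained thermal change is αΔT L = 17.4×10⁻⁶ × 80 × 1700 = 2.366 mm.
With a force P in the spring, the elastic change of the pin is PL/(AE) and that of the spring is P/k; compatibility requires their sum to equal δ_free.
So P = δ_free / [L/(AE) + 1/k] = 2.366 / [ 1700/(1400×198×10³) + 1/(410×10³) ].
P = 2.366 / 8.572×10⁻⁶ = 276100 N.
σ = P/A = 276100/1400 = 197.2 MPa.

σ ≈ 197 MPa (tensile)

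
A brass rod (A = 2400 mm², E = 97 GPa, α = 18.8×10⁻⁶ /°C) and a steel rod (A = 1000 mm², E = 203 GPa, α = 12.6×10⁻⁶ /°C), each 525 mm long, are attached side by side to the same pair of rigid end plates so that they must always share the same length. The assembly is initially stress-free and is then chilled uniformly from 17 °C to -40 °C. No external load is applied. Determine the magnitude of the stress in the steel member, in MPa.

σ ≈ 38.3 MPa (compressive)

Equilibrium of a rigid end plate with no external load gives equal and opposite internal forces ±P in the two members. Since α_{brass} > α_{steel}, cooling drives the brass into tension and the steel into compression.
Compatibility of the two members (thermal + elastic change equal): (α₁ − α₂)ΔT = P·[1/(A₁E₁) + 1/(A₂E₂)].
|α₁ − α₂|·ΔT = 6.2×10⁻⁶ × 57 = 0.0003534.
1/(A₁E₁) + 1/(A₂E₂) = 1/(2400×97×10³) + 1/(1000×203×10³) = 9.222×10⁻⁹ N⁻¹.
So P = 0.0003534 / 9.222×10⁻⁹ = 38.32 kN.
σ_{steel} = P/A₂ = 38320/1000 = 38.32 MPa, compressive.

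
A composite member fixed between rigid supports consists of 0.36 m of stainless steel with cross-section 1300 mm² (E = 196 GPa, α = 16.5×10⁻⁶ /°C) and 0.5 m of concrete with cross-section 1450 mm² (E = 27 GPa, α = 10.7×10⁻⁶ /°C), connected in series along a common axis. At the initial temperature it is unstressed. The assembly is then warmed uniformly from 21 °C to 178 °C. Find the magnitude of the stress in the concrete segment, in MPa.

If the supports were absent, the total length change would be Σ αᵢΔT Lᵢ = 16.5×10⁻⁶×157×360 + 10.7×10⁻⁶×157×500 = 1.773 mm.
Since the ends are fixed, an axial force P builds up, equal in every segment, with P · Σ Lᵢ/(AᵢEᵢ) = δ_free.
The series flexibility is Σ Lᵢ/(AᵢEᵢ) = 360/(1300×196×10³) + 500/(1450×27×10³) = 1.418×10⁻⁵ mm/N.
So P = 1.773 / 1.418×10⁻⁵ = 125 kN, compressive.
σ_{concrete} = P / A = 125000 / 1450 = 86.18 MPa.

σ ≈ 86.2 MPa (compressive)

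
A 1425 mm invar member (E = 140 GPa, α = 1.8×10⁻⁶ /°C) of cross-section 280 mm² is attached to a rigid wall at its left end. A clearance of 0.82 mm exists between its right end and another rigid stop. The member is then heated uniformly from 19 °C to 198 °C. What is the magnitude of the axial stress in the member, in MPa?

If the wall were absent the member would grow by αΔT L = 1.8×10⁻⁶ × 179 × 1425 = 0.4591 mm.
Since δ_free = 0.459 mm is less than the 0.82 mm gap, the member never touches the wall. No axial force develops.

σ ≈ 0 MPa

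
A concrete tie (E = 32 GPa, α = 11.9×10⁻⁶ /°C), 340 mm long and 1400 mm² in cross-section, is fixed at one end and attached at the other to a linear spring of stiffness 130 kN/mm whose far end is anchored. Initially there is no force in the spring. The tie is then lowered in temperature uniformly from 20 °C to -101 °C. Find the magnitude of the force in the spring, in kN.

P ≈ 32 kN

If the spring were absent the tie would shorten by αΔT L = 11.9×10⁻⁶ × 121 × 340 = 0.4896 mm.
Let P be the tensile force in the spring. The tie extends elastically by PL/(AE) and the spring stretches by P/k; together these equal δ_free.
So P = δ_free / [L/(AE) + 1/k] = 0.4896 / [ 340/(1400×32×10³) + 1/(130×10³) ].
P = 0.4896 / 1.528×10⁻⁵ = 32040 N.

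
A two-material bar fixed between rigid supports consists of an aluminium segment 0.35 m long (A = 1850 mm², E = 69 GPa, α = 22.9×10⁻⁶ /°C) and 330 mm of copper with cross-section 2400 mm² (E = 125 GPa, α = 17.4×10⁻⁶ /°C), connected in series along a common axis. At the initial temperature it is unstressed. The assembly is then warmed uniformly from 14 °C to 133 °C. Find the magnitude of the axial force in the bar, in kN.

P ≈ 426 kN (compressive)

If the supports were absent, the total length change would be Σ αᵢΔT Lᵢ = 22.9×10⁻⁶×119×350 + 17.4×10⁻⁶×119×330 = 1.637 mm.
The rigid supports impose zero overall length change; the single axial force P common to all segments must satisfy P Σ Lᵢ/(AᵢEᵢ) = δ_free.
Σ Lᵢ/(AᵢEᵢ) = 350/(1850×69×10³) + 330/(2400×125×10³) = 3.842×10⁻⁶ mm/N.
So P = 1.637 / 3.842×10⁻⁶ = 426.1 kN, compressive.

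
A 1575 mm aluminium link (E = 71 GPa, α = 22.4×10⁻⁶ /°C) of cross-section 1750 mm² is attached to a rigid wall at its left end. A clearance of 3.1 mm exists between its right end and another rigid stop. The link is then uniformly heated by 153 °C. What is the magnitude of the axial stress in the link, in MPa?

σ ≈ 104 MPa (compressive)

If the wall were absent the link would grow by αΔT L = 22.4×10⁻⁶ × 153 × 1575 = 5.398 mm.
This exceeds the 3.1 mm gap, so the wall pushes back. The portion of expansion that must be recovered elastically is δ_free − gap = 5.398 − 3.1 = 2.298 mm.
So σ = E(δ_free − g)/L = 71×10³ × 2.298/1575 = 103.6 MPa.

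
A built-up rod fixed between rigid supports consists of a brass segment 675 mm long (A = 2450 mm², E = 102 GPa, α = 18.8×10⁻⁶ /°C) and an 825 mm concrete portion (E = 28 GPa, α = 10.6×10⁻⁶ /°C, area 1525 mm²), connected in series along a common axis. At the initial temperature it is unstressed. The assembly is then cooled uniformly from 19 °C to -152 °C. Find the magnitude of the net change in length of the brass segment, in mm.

|ΔL| ≈ 1.72 mm

If the supports were absent, the total length change would be Σ αᵢΔT Lᵢ = 18.8×10⁻⁶×171×675 + 10.6×10⁻⁶×171×825 = 3.665 mm.
Since the ends are fixed, an axial force P builds up, equal in every segment, with P · Σ Lᵢ/(AᵢEᵢ) = δ_free.
Σ Lᵢ/(AᵢEᵢ) = 675/(2450×102×10³) + 825/(1525×28×10³) = 2.202×10⁻⁵ mm/N.
P = 3.665 / 2.202×10⁻⁵ = 166400 N = 166.4 kN, tensile.
For the brass segment, free thermal change = 18.8×10⁻⁶×171×675 = 2.17 mm and elastic change from P = 166400×675/(2450×102×10³) = 0.4496 mm; these oppose, so the net change is 1.72 mm (segment shortens).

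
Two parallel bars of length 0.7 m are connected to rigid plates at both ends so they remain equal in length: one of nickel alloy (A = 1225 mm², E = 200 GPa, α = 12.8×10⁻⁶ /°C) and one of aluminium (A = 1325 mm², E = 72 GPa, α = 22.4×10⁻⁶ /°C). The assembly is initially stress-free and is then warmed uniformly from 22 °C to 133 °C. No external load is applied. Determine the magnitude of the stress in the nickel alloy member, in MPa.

σ ≈ 59.7 MPa (tensile)

Equilibrium of a rigid end plate with no external load gives equal and opposite internal forces ±P in the two members. Since α_{aluminium} > α_{nickel alloy}, heating drives the aluminium into compression and the nickel alloy into tension.
Setting the final lengths equal and cancelling L: (α₁ − α₂)ΔT = P/(A₁E₁) + P/(A₂E₂).
|α₁ − α₂|·ΔT = 9.6×10⁻⁶ × 111 = 0.001066.
1/(A₁E₁) + 1/(A₂E₂) = 1/(1225×200×10³) + 1/(1325×72×10³) = 1.456×10⁻⁸ N⁻¹.
So P = 0.001066 / 1.456×10⁻⁸ = 73.17 kN.
σ_{nickel alloy} = P/A₁ = 73170/1225 = 59.73 MPa, tensile.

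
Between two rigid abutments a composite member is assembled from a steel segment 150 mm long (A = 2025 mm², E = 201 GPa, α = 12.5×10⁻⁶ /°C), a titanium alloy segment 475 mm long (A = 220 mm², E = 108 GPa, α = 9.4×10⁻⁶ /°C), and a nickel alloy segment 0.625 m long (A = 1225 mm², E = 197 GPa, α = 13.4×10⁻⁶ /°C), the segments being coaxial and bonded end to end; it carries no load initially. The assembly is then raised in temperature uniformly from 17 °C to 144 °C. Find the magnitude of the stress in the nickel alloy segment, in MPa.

With the walls removed the bar would change length by δ_free = Σ αᵢΔT Lᵢ = 12.5×10⁻⁶×127×150 + 9.4×10⁻⁶×127×475 + 13.4×10⁻⁶×127×625 = 1.869 mm.
The rigid supports impose zero overall length change; the single axial force P common to all segments must satisfy P Σ Lᵢ/(AᵢEᵢ) = δ_free.
The series flexibility is Σ Lᵢ/(AᵢEᵢ) = 150/(2025×201×10³) + 475/(220×108×10³) + 625/(1225×197×10³) = 2.295×10⁻⁵ mm/N.
So P = 1.869 / 2.295×10⁻⁵ = 81.43 kN, compressive.
σ_{nickel alloy} = P / A = 81430 / 1225 = 66.47 MPa.

σ ≈ 66.5 MPa (compressive)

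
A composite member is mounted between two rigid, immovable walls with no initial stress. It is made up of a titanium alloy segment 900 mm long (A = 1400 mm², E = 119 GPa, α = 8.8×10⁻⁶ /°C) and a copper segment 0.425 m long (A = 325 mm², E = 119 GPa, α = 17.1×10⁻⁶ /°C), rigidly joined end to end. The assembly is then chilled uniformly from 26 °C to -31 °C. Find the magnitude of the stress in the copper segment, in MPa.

σ ≈ 163 MPa (tensile)

If the supports were absent, the total length change would be Σ αᵢΔT Lᵢ = 8.8×10⁻⁶×57×900 + 17.1×10⁻⁶×57×425 = 0.8657 mm.
The walls prevent any net length change, so an axial force P (same in every segment) develops. Compatibility: P · Σ Lᵢ/(AᵢEᵢ) = δ_free.
The series flexibility is Σ Lᵢ/(AᵢEᵢ) = 900/(1400×119×10³) + 425/(325×119×10³) = 1.639×10⁻⁵ mm/N.
Hence P = δ_free / Σ(L/AE) = 0.8657/1.639×10⁻⁵ = 52.81 kN (tensile).
σ_{copper} = P / A = 52810 / 325 = 162.5 MPa.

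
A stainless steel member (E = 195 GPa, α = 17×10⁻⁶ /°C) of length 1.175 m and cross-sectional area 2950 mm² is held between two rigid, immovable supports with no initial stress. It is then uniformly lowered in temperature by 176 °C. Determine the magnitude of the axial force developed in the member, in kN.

With zero net strain, σ = E·αΔT = 195 GPa × 17×10⁻⁶ × 176 = 583.4 MPa.
Then P = σA = 583.4 × 2950 mm² = 1721 kN, tensile.

P ≈ 1720 kN (tensile)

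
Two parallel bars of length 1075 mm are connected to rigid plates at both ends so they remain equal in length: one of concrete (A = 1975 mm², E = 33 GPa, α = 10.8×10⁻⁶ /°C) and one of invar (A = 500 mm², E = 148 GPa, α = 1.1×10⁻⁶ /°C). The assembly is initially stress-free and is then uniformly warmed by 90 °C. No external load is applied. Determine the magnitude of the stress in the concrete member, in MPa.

Both members must finish at the same length. With the larger α, the concrete tends to over-expand; the plates restrain it, putting the concrete in compression and the invar in tension. With no external load the two internal forces are equal and opposite, magnitude P.
Setting the final lengths equal and cancelling L: (α₁ − α₂)ΔT = P/(A₁E₁) + P/(A₂E₂).
|α₁ − α₂|·ΔT = 9.7×10⁻⁶ × 90 = 0.000873.
1/(A₁E₁) + 1/(A₂E₂) = 1/(1975×33×10³) + 1/(500×148×10³) = 2.886×10⁻⁸ N⁻¹.
P = 0.000873 / 2.886×10⁻⁸ = 30250 N = 30.25 kN.
σ_{concrete} = P/A₁ = 30250/1975 = 15.32 MPa, compressive.

σ ≈ 15.3 MPa (compressive)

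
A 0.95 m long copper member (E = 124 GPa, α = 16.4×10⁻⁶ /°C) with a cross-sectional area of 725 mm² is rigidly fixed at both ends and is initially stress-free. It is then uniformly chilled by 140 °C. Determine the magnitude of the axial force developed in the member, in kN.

P ≈ 206 kN (tensile)

With zero net strain, σ = E·αΔT = 124 GPa × 16.4×10⁻⁶ × 140 = 284.7 MPa.
P = AEαΔT = 725 × 124×10³ × 16.4×10⁻⁶ × 140 = 206.4 kN (tensile).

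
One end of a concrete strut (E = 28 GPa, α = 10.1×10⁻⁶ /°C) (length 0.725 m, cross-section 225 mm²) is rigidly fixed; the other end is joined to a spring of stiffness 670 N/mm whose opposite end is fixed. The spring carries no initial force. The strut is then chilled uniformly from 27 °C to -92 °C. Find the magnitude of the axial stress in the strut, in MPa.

σ ≈ 2.41 MPa (tensile)

Free thermal contraction: δ_free = αΔT L = 10.1×10⁻⁶ × 119 × 725 = 0.8714 mm.
With a force P in the spring, the elastic change of the strut is PL/(AE) and that of the spring is P/k; compatibility requires their sum to equal δ_free.
P [ L/(AE) + 1/k ] = δ_free → P [ 725/(225×28×10³) + 1/(670) ] = 0.8714.
P = 0.8714 / 0.001608 = 542 N.
σ = P/A = 542/225 = 2.409 MPa.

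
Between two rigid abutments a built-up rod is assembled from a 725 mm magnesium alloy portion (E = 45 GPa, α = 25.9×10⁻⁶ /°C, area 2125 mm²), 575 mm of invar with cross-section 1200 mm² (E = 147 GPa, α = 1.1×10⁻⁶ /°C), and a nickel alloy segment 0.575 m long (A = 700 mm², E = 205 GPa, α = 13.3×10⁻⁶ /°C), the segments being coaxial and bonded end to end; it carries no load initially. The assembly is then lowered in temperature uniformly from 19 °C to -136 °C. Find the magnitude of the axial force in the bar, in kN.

If the supports were absent, the total length change would be Σ αᵢΔT Lᵢ = 25.9×10⁻⁶×155×725 + 1.1×10⁻⁶×155×575 + 13.3×10⁻⁶×155×575 = 4.194 mm.
The walls prevent any net length change, so an axial force P (same in every segment) develops. Compatibility: P · Σ Lᵢ/(AᵢEᵢ) = δ_free.
The series flexibility is Σ Lᵢ/(AᵢEᵢ) = 725/(2125×45×10³) + 575/(1200×147×10³) + 575/(700×205×10³) = 1.485×10⁻⁵ mm/N.
Hence P = δ_free / Σ(L/AE) = 4.194/1.485×10⁻⁵ = 282.5 kN (tensile).

P ≈ 282 kN (tensile)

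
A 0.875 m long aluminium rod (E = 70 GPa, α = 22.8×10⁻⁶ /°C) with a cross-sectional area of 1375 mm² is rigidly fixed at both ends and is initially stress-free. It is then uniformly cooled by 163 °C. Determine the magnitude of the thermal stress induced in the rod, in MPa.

σ ≈ 260 MPa (tensile)

With length fixed, the mechanical strain must cancel the thermal strain αΔT = 22.8×10⁻⁶ × 163 = 3716.4×10⁻⁶.
The stress required to suppress this strain is σ = Eε = 70×10³ × 3716.4×10⁻⁶ = 260.1 MPa, tensile since the rod is trying to contract.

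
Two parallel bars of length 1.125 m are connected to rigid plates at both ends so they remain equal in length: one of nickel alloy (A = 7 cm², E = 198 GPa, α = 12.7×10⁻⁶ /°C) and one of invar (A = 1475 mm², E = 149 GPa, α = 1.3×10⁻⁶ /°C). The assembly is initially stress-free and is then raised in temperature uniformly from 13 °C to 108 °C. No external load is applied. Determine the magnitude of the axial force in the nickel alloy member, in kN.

P ≈ 92.1 kN (compressive in the nickel alloy)

Equilibrium of a rigid end plate with no external load gives equal and opposite internal forces ±P in the two members. Since α_{nickel alloy} > α_{invar}, heating drives the nickel alloy into compression and the invar into tension.
Equating the net (thermal + elastic) strains gives |α₁ − α₂|·ΔT = P·[1/(A₁E₁) + 1/(A₂E₂)].
|α₁ − α₂|·ΔT = 11.4×10⁻⁶ × 95 = 0.001083.
1/(A₁E₁) + 1/(A₂E₂) = 1/(700×198×10³) + 1/(1475×149×10³) = 1.177×10⁻⁸ N⁻¹.
P = 0.001083 / 1.177×10⁻⁸ = 92050 N = 92.05 kN.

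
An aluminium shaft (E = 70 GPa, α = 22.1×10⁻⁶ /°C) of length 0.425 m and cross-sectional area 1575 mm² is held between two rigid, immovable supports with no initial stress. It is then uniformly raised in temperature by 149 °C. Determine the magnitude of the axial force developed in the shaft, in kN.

Full restraint means ε = 0, so the stress is σ = EαΔT = 70×10³ × 22.1×10⁻⁶ × 149 = 230.5 MPa.
Axial force P = σA = 230.5 × 1575 = 363000 N = 363 kN, compressive.

P ≈ 363 kN (compressive)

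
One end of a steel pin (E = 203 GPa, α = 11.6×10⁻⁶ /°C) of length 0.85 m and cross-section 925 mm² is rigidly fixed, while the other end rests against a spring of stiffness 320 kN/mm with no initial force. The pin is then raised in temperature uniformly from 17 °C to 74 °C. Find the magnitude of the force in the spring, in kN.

P ≈ 73.5 kN

Free thermal expansion: δ_free = αΔT L = 11.6×10⁻⁶ × 57 × 850 = 0.562 mm.
With a force P in the spring, the elastic change of the pin is PL/(AE) and that of the spring is P/k; compatibility requires their sum to equal δ_free.
P [ L/(AE) + 1/k ] = δ_free → P [ 850/(925×203×10³) + 1/(320×10³) ] = 0.562.
P = 0.562 / 7.652×10⁻⁶ = 73450 N.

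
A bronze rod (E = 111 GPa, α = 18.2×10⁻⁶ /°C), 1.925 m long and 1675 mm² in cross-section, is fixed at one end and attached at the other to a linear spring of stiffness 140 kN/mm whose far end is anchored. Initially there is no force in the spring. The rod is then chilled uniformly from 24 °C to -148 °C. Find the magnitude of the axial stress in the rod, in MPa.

σ ≈ 206 MPa (tensile)

If the spring were absent the rod would shorten by αΔT L = 18.2×10⁻⁶ × 172 × 1925 = 6.026 mm.
With a force P in the spring, the elastic change of the rod is PL/(AE) and that of the spring is P/k; compatibility requires their sum to equal δ_free.
P [ L/(AE) + 1/k ] = δ_free → P [ 1925/(1675×111×10³) + 1/(140×10³) ] = 6.026.
P = 6.026 / 1.75×10⁻⁵ = 344400 N.
σ = P/A = 344400/1675 = 205.6 MPa.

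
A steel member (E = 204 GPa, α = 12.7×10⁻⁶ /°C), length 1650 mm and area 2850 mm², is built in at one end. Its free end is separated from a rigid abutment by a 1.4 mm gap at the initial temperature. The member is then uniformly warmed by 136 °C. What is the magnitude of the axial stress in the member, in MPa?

Unrestrained expansion: δ_free = αΔT L = 12.7×10⁻⁶ × 136 × 1650 = 2.85 mm.
The gap closes (δ_free > 1.4 mm) and the wall then resists a further 2.85 − 1.4 = 1.45 mm of expansion.
So σ = E(δ_free − g)/L = 204×10³ × 1.45/1650 = 179.3 MPa.

σ ≈ 179 MPa (compressive)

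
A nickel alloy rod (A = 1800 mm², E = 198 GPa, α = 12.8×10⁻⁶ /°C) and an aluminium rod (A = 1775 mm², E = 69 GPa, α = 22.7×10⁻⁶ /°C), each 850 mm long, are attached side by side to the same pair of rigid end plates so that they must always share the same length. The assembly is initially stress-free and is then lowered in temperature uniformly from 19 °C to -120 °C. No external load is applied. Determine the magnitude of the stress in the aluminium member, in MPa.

σ ≈ 70.7 MPa (tensile)

The aluminium has the larger α, so on cooling it would change length more than the nickel alloy if both were free. The rigid plates force a common final length, so the aluminium is put into tension and the nickel alloy into compression, with equal and opposite forces P (no external load).
Equating the net (thermal + elastic) strains gives |α₁ − α₂|·ΔT = P·[1/(A₁E₁) + 1/(A₂E₂)].
|α₁ − α₂|·ΔT = 9.9×10⁻⁶ × 139 = 0.001376.
1/(A₁E₁) + 1/(A₂E₂) = 1/(1800×198×10³) + 1/(1775×69×10³) = 1.097×10⁻⁸ N⁻¹.
P = 0.001376 / 1.097×10⁻⁸ = 125400 N = 125.4 kN.
σ_{aluminium} = P/A₂ = 125400/1775 = 70.67 MPa, tensile.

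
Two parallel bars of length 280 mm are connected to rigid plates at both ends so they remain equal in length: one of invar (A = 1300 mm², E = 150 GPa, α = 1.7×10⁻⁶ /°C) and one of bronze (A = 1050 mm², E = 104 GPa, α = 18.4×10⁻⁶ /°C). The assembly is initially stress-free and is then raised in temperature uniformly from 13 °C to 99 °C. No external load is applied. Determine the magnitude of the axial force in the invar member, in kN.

P ≈ 101 kN (tensile in the invar)

The bronze has the larger α, so on heating it would change length more than the invar if both were free. The rigid plates force a common final length, so the bronze is put into compression and the invar into tension, with equal and opposite forces P (no external load).
Equating the net (thermal + elastic) strains gives |α₁ − α₂|·ΔT = P·[1/(A₁E₁) + 1/(A₂E₂)].
|α₁ − α₂|·ΔT = 16.7×10⁻⁶ × 86 = 0.001436.
1/(A₁E₁) + 1/(A₂E₂) = 1/(1300×150×10³) + 1/(1050×104×10³) = 1.429×10⁻⁸ N⁻¹.
So P = 0.001436 / 1.429×10⁻⁸ = 100.5 kN.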